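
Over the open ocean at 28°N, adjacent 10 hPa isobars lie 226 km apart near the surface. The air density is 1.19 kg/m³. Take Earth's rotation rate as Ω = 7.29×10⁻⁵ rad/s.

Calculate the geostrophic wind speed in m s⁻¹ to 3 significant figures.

Coriolis parameter at 28°N:
f = 2Ω sin φ = 2 × 7.29×10⁻⁵ × sin 28° = 6.84×10⁻⁵ s⁻¹
Pressure gradient: |∂P/∂n| = 1000 Pa / 226000 m = 4.42×10⁻³ Pa/m
Geostrophic balance (pressure-gradient force = Coriolis force):
V_g = (1/(fρ)) |∂P/∂n| = 4.42×10⁻³ / (6.84×10⁻⁵ × 1.19) = 54.3 m/s

54.3 m s⁻¹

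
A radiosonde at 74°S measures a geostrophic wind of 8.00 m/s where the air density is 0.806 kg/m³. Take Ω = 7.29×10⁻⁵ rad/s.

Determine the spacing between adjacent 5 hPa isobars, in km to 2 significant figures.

550 km

Coriolis parameter at 74°S:
f = 2Ω sin φ = 2 × 7.29×10⁻⁵ × sin 74° = 1.40×10⁻⁴ s⁻¹
Geostrophic balance rearranged: |∂P/∂n| = f ρ V_g
|∂P/∂n| = 1.40×10⁻⁴ × 0.806 × 8.00 = 9.04×10⁻⁴ Pa/m
Isobar spacing: Δn = ΔP/|∂P/∂n| = 500 Pa / 9.04×10⁻⁴ Pa/m = 553281 m ≈ 550 km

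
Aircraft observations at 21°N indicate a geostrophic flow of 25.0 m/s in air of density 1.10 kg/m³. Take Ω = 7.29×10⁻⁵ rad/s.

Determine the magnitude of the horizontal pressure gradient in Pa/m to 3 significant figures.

1.44×10⁻³ Pa/m

Coriolis parameter at 21°N:
f = 2Ω sin φ = 2 × 7.29×10⁻⁵ × sin 21° = 5.23×10⁻⁵ s⁻¹
Geostrophic balance rearranged: |∂P/∂n| = f ρ V_g
|∂P/∂n| = 5.23×10⁻⁵ × 1.10 × 25.0 = 1.44×10⁻³ Pa/m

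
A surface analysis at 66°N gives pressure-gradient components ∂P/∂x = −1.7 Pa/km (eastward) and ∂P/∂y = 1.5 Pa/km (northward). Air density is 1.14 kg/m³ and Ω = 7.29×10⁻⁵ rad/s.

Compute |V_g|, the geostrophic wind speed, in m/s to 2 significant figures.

Coriolis parameter at 66°N:
f = 2Ω sin φ = 2 × 7.29×10⁻⁵ × sin 66° = 1.33×10⁻⁴ s⁻¹
Component geostrophic relations (x east, y north):
u_g = −(1/(fρ)) ∂P/∂y,  v_g = (1/(fρ)) ∂P/∂x
u_g = −(1.5×10⁻³)/(1.33×10⁻⁴ × 1.14) = −9.88 m/s;  v_g = (−1.7×10⁻³)/(1.33×10⁻⁴ × 1.14) = −11.2 m/s
|V_g| = √(u_g² + v_g²) = 14.9 m/s

15 m/s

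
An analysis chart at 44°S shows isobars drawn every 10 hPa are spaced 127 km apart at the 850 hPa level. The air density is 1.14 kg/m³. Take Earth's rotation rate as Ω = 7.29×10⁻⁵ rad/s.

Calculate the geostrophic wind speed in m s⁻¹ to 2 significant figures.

68 m s⁻¹

Coriolis parameter at 44°S:
f = 2Ω sin φ = 2 × 7.29×10⁻⁵ × sin 44° = 1.01×10⁻⁴ s⁻¹
Pressure gradient: |∂P/∂n| = 1000 Pa / 127000 m = 7.87×10⁻³ Pa/m
Geostrophic balance (pressure-gradient force = Coriolis force):
V_g = (1/(fρ)) |∂P/∂n| = 7.87×10⁻³ / (1.01×10⁻⁴ × 1.14) = 68.2 m/s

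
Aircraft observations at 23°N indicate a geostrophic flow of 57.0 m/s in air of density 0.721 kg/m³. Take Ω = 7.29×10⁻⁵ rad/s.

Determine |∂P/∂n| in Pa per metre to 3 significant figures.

Coriolis parameter at 23°N:
f = 2Ω sin φ = 2 × 7.29×10⁻⁵ × sin 23° = 5.70×10⁻⁵ s⁻¹
Geostrophic balance rearranged: |∂P/∂n| = f ρ V_g
|∂P/∂n| = 5.70×10⁻⁵ × 0.721 × 57.0 = 2.34×10⁻³ Pa/m

2.34×10⁻³ Pa/m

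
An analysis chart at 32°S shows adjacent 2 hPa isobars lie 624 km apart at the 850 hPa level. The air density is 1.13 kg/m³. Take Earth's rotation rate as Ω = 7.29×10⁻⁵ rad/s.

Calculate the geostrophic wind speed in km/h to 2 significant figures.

Coriolis parameter at 32°S:
f = 2Ω sin φ = 2 × 7.29×10⁻⁵ × sin 32° = 7.73×10⁻⁵ s⁻¹
Pressure gradient: |∂P/∂n| = 200 Pa / 624000 m = 3.21×10⁻⁴ Pa/m
Geostrophic balance (pressure-gradient force = Coriolis force):
V_g = (1/(fρ)) |∂P/∂n| = 3.21×10⁻⁴ / (7.73×10⁻⁵ × 1.13) = 3.67 m/s
Converting: 3.67 m/s × 3.6 = 13 km/h

13 km/h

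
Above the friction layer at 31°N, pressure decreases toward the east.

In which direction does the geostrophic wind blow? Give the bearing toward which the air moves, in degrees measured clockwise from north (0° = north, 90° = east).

The pressure-gradient force points toward the east (bearing 090°).
Geostrophic balance: in the Northern Hemisphere the Coriolis force deflects motion to the right, so the geostrophic wind blows 90° to the right of the pressure-gradient force (low pressure on the left).
Rotating 090° by 90° clockwise gives 180° — the wind blows toward the south.

180°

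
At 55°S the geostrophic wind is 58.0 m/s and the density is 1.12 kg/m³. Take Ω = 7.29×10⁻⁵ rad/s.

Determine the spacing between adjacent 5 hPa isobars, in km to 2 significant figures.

64 km

Coriolis parameter at 55°S:
f = 2Ω sin φ = 2 × 7.29×10⁻⁵ × sin 55° = 1.19×10⁻⁴ s⁻¹
Geostrophic balance rearranged: |∂P/∂n| = f ρ V_g
|∂P/∂n| = 1.19×10⁻⁴ × 1.12 × 58.0 = 7.76×10⁻³ Pa/m
Isobar spacing: Δn = ΔP/|∂P/∂n| = 500 Pa / 7.76×10⁻³ Pa/m = 64447 m ≈ 64 km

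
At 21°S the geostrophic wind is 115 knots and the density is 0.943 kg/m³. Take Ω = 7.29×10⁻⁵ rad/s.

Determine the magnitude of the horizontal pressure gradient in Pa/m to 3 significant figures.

Coriolis parameter at 21°S:
f = 2Ω sin φ = 2 × 7.29×10⁻⁵ × sin 21° = 5.23×10⁻⁵ s⁻¹
Wind speed in SI: 115 knots = 59.2 m/s
Geostrophic balance rearranged: |∂P/∂n| = f ρ V_g
|∂P/∂n| = 5.23×10⁻⁵ × 0.943 × 59.2 = 2.91×10⁻³ Pa/m

2.91×10⁻³ Pa/m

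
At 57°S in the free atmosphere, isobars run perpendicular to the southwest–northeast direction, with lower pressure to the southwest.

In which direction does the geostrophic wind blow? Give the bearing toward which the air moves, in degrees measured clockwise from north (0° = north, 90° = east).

135°

The pressure-gradient force points toward the southwest (bearing 225°).
Geostrophic balance: in the Southern Hemisphere the Coriolis force deflects motion to the left, so the geostrophic wind blows 90° to the left of the pressure-gradient force (low pressure on the right).
Rotating 225° by 90° counterclockwise gives 135° — the wind blows toward the southeast.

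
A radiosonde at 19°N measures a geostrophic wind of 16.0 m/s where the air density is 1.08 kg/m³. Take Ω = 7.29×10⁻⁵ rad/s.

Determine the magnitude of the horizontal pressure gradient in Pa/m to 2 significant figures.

Coriolis parameter at 19°N:
f = 2Ω sin φ = 2 × 7.29×10⁻⁵ × sin 19° = 4.75×10⁻⁵ s⁻¹
Geostrophic balance rearranged: |∂P/∂n| = f ρ V_g
|∂P/∂n| = 4.75×10⁻⁵ × 1.08 × 16.0 = 8.20×10⁻⁴ Pa/m

8.2×10⁻⁴ Pa/m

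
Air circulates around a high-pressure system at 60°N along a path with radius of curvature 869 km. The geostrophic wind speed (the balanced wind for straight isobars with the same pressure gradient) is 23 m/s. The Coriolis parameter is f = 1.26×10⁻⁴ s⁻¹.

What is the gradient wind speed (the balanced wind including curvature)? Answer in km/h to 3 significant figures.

Around a high, pressure-gradient force acts outward with centrifugal, so Coriolis balances both:
fV = (1/ρ)|∂P/∂n| + V²/R  →  V² − fR·V + fR·V_g = 0
With fR = 1.26×10⁻⁴ × 869×10³ m = 109 m/s:
V = [fR − √((fR)² − 4 fR V_g)]/2 = [109 − √(109² − 4×109×23)]/2 = 32.9 m/s
Supergeostrophic (V > V_g = 23 m/s), as expected around a high.
Converting: 32.9 m/s × 3.6 = 118 km/h

118 km/h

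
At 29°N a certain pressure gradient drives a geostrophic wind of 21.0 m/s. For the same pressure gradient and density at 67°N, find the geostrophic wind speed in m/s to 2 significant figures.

With the same pressure gradient and density, V_g ∝ 1/f ∝ 1/sin φ.
V₂ = V₁ · sin φ₁ / sin φ₂ = 21.0 × sin 29° / sin 67°
V₂ = 21.0 × 0.4848/0.9205 = 11 m/s

11 m/s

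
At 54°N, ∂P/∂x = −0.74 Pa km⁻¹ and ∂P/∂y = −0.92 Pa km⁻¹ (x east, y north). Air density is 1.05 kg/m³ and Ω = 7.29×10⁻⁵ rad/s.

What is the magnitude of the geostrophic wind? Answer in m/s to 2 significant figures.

9.5 m/s

Coriolis parameter at 54°N:
f = 2Ω sin φ = 2 × 7.29×10⁻⁵ × sin 54° = 1.18×10⁻⁴ s⁻¹
Component geostrophic relations (x east, y north):
u_g = −(1/(fρ)) ∂P/∂y,  v_g = (1/(fρ)) ∂P/∂x
u_g = −(−0.92×10⁻³)/(1.18×10⁻⁴ × 1.05) = 7.43 m/s;  v_g = (−0.74×10⁻³)/(1.18×10⁻⁴ × 1.05) = −5.97 m/s
|V_g| = √(u_g² + v_g²) = 9.53 m/s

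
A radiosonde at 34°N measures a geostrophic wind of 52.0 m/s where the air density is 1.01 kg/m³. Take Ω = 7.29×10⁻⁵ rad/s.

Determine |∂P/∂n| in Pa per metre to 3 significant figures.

4.28×10⁻³ Pa/m

Coriolis parameter at 34°N:
f = 2Ω sin φ = 2 × 7.29×10⁻⁵ × sin 34° = 8.15×10⁻⁵ s⁻¹
Geostrophic balance rearranged: |∂P/∂n| = f ρ V_g
|∂P/∂n| = 8.15×10⁻⁵ × 1.01 × 52.0 = 4.28×10⁻³ Pa/m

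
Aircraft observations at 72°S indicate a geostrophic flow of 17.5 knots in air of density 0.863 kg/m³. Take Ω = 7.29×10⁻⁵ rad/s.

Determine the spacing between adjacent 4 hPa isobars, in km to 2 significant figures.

370 km

Coriolis parameter at 72°S:
f = 2Ω sin φ = 2 × 7.29×10⁻⁵ × sin 72° = 1.39×10⁻⁴ s⁻¹
Wind speed in SI: 17.5 knots = 9.00 m/s
Geostrophic balance rearranged: |∂P/∂n| = f ρ V_g
|∂P/∂n| = 1.39×10⁻⁴ × 0.863 × 9.00 = 1.08×10⁻³ Pa/m
Isobar spacing: Δn = ΔP/|∂P/∂n| = 400 Pa / 1.08×10⁻³ Pa/m = 371287 m ≈ 370 km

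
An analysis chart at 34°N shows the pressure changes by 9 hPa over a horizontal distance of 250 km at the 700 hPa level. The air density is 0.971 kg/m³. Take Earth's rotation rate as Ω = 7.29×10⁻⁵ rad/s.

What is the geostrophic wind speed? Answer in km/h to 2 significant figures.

160 km/h

Coriolis parameter at 34°N:
f = 2Ω sin φ = 2 × 7.29×10⁻⁵ × sin 34° = 8.15×10⁻⁵ s⁻¹
Pressure gradient: |∂P/∂n| = 900 Pa / 250000 m = 3.60×10⁻³ Pa/m
Geostrophic balance (pressure-gradient force = Coriolis force):
V_g = (1/(fρ)) |∂P/∂n| = 3.60×10⁻³ / (8.15×10⁻⁵ × 0.971) = 45.5 m/s
Converting: 45.5 m/s × 3.6 = 160 km/h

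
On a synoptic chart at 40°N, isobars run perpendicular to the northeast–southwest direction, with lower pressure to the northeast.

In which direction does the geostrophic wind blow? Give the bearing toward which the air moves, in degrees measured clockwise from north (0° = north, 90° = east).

The pressure-gradient force points toward the northeast (bearing 045°).
Geostrophic balance: in the Northern Hemisphere the Coriolis force deflects motion to the right, so the geostrophic wind blows 90° to the right of the pressure-gradient force (low pressure on the left).
Rotating 045° by 90° clockwise gives 135° — the wind blows toward the southeast.

135°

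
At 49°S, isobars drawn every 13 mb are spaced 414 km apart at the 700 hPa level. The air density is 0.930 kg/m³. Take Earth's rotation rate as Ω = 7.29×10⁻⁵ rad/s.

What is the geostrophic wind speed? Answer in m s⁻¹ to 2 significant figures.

31 m s⁻¹

Coriolis parameter at 49°S:
f = 2Ω sin φ = 2 × 7.29×10⁻⁵ × sin 49° = 1.10×10⁻⁴ s⁻¹
Pressure gradient: |∂P/∂n| = 1300 Pa / 414000 m = 3.14×10⁻³ Pa/m
Geostrophic balance (pressure-gradient force = Coriolis force):
V_g = (1/(fρ)) |∂P/∂n| = 3.14×10⁻³ / (1.10×10⁻⁴ × 0.930) = 30.7 m/s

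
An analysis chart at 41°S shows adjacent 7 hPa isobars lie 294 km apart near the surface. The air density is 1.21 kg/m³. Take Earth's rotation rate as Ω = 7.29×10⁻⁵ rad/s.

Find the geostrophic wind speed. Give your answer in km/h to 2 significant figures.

74 km/h

Coriolis parameter at 41°S:
f = 2Ω sin φ = 2 × 7.29×10⁻⁵ × sin 41° = 9.57×10⁻⁵ s⁻¹
Pressure gradient: |∂P/∂n| = 700 Pa / 294000 m = 2.38×10⁻³ Pa/m
Geostrophic balance (pressure-gradient force = Coriolis force):
V_g = (1/(fρ)) |∂P/∂n| = 2.38×10⁻³ / (9.57×10⁻⁵ × 1.21) = 20.6 m/s
Converting: 20.6 m/s × 3.6 = 74 km/h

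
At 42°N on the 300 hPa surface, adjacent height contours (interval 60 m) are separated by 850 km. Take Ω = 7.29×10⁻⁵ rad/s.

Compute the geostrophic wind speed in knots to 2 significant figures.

Coriolis parameter at 42°N:
f = 2Ω sin φ = 2 × 7.29×10⁻⁵ × sin 42° = 9.76×10⁻⁵ s⁻¹
Height gradient: |∂Z/∂n| = 60 m / 850000 m = 7.06×10⁻⁵
On a pressure surface, geostrophic balance gives V_g = (g/f)|∂Z/∂n|:
V_g = 9.81 × 7.06×10⁻⁵ / 9.76×10⁻⁵ = 7.10 m/s
Converting: 7.10 m/s × 1.944 = 14 knots

14 knots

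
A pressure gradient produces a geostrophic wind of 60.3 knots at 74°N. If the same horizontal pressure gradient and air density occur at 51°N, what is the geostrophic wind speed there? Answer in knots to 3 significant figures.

74.6 knots

With the same pressure gradient and density, V_g ∝ 1/f ∝ 1/sin φ.
V₂ = V₁ · sin φ₁ / sin φ₂ = 60.3 × sin 74° / sin 51°
V₂ = 60.3 × 0.9613/0.7771 = 74.6 knots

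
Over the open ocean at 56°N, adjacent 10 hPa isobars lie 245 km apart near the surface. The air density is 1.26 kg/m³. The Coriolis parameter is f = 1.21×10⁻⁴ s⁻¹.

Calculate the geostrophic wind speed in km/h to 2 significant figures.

Pressure gradient: |∂P/∂n| = 1000 Pa / 245000 m = 4.08×10⁻³ Pa/m
Geostrophic balance (pressure-gradient force = Coriolis force):
V_g = (1/(fρ)) |∂P/∂n| = 4.08×10⁻³ / (1.21×10⁻⁴ × 1.26) = 26.8 m/s
Converting: 26.8 m/s × 3.6 = 96 km/h

96 km/h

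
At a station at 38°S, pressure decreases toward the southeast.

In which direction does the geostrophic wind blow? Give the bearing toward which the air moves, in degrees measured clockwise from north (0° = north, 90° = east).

The pressure-gradient force points toward the southeast (bearing 135°).
Geostrophic balance: in the Southern Hemisphere the Coriolis force deflects motion to the left, so the geostrophic wind blows 90° to the left of the pressure-gradient force (low pressure on the right).
Rotating 135° by 90° counterclockwise gives 045° — the wind blows toward the northeast.

045°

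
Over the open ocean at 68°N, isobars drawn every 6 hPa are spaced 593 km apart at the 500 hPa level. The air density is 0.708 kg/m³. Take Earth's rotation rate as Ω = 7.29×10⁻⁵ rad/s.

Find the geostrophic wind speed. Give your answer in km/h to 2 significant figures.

Coriolis parameter at 68°N:
f = 2Ω sin φ = 2 × 7.29×10⁻⁵ × sin 68° = 1.35×10⁻⁴ s⁻¹
Pressure gradient: |∂P/∂n| = 600 Pa / 593000 m = 1.01×10⁻³ Pa/m
Geostrophic balance (pressure-gradient force = Coriolis force):
V_g = (1/(fρ)) |∂P/∂n| = 1.01×10⁻³ / (1.35×10⁻⁴ × 0.708) = 10.6 m/s
Converting: 10.6 m/s × 3.6 = 38 km/h

38 km/h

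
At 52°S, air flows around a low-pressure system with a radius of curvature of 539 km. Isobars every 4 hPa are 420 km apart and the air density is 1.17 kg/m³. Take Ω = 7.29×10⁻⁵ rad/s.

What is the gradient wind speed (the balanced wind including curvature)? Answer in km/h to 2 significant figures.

Coriolis parameter at 52°S:
f = 2Ω sin φ = 2 × 7.29×10⁻⁵ × sin 52° = 1.15×10⁻⁴ s⁻¹
Pressure gradient: |∂P/∂n| = 400 Pa / 420000 m = 9.52×10⁻⁴ Pa/m
Geostrophic speed: V_g = |∂P/∂n|/(fρ) = 9.52×10⁻⁴/(1.15×10⁻⁴ × 1.17) = 7.08 m/s
Around a low, centrifugal force acts outward with Coriolis, so pressure-gradient force balances both:
(1/ρ)|∂P/∂n| = fV + V²/R  →  V² + fR·V − fR·V_g = 0
With fR = 1.15×10⁻⁴ × 539×10³ m = 61.9 m/s:
V = [−fR + √((fR)² + 4 fR V_g)]/2 = [−61.9 + √(61.9² + 4×61.9×7.08)]/2 = 6.42 m/s
Subgeostrophic (V < V_g = 7.08 m/s), as expected around a low.
Converting: 6.42 m/s × 3.6 = 23 km/h

23 km/h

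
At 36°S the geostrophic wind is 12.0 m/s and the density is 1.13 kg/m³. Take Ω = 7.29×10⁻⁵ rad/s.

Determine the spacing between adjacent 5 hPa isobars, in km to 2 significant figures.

430 km

Coriolis parameter at 36°S:
f = 2Ω sin φ = 2 × 7.29×10⁻⁵ × sin 36° = 8.57×10⁻⁵ s⁻¹
Geostrophic balance rearranged: |∂P/∂n| = f ρ V_g
|∂P/∂n| = 8.57×10⁻⁵ × 1.13 × 12.0 = 1.16×10⁻³ Pa/m
Isobar spacing: Δn = ΔP/|∂P/∂n| = 500 Pa / 1.16×10⁻³ Pa/m = 430263 m ≈ 430 km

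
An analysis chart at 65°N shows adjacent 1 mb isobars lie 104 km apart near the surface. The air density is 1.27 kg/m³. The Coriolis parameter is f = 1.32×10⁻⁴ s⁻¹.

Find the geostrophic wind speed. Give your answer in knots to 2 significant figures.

11 knots

Pressure gradient: |∂P/∂n| = 100 Pa / 104000 m = 9.62×10⁻⁴ Pa/m
Geostrophic balance (pressure-gradient force = Coriolis force):
V_g = (1/(fρ)) |∂P/∂n| = 9.62×10⁻⁴ / (1.32×10⁻⁴ × 1.27) = 5.74 m/s
Converting: 5.74 m/s × 1.944 = 11 knots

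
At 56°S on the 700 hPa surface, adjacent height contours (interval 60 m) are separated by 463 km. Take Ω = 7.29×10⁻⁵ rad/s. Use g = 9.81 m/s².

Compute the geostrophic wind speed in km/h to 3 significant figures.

37.9 km/h

Coriolis parameter at 56°S:
f = 2Ω sin φ = 2 × 7.29×10⁻⁵ × sin 56° = 1.21×10⁻⁴ s⁻¹
Height gradient: |∂Z/∂n| = 60 m / 463000 m = 1.30×10⁻⁴
On a pressure surface, geostrophic balance gives V_g = (g/f)|∂Z/∂n|:
V_g = 9.81 × 1.30×10⁻⁴ / 1.21×10⁻⁴ = 10.5 m/s
Converting: 10.5 m/s × 3.6 = 37.9 km/h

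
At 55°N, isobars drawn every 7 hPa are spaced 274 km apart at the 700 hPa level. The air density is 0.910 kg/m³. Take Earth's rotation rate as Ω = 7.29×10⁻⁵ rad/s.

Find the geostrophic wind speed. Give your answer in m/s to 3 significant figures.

23.5 m/s

Coriolis parameter at 55°N:
f = 2Ω sin φ = 2 × 7.29×10⁻⁵ × sin 55° = 1.19×10⁻⁴ s⁻¹
Pressure gradient: |∂P/∂n| = 700 Pa / 274000 m = 2.55×10⁻³ Pa/m
Geostrophic balance (pressure-gradient force = Coriolis force):
V_g = (1/(fρ)) |∂P/∂n| = 2.55×10⁻³ / (1.19×10⁻⁴ × 0.910) = 23.5 m/s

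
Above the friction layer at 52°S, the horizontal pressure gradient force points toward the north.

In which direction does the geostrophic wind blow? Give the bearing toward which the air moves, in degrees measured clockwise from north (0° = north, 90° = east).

The pressure-gradient force points toward the north (bearing 000°).
Geostrophic balance: in the Southern Hemisphere the Coriolis force deflects motion to the left, so the geostrophic wind blows 90° to the left of the pressure-gradient force (low pressure on the right).
Rotating 000° by 90° counterclockwise gives 270° — the wind blows toward the west.

270°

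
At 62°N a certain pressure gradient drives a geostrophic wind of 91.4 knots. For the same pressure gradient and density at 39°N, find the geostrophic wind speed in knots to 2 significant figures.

130 knots

With the same pressure gradient and density, V_g ∝ 1/f ∝ 1/sin φ.
V₂ = V₁ · sin φ₁ / sin φ₂ = 91.4 × sin 62° / sin 39°
V₂ = 91.4 × 0.8829/0.6293 = 130 knots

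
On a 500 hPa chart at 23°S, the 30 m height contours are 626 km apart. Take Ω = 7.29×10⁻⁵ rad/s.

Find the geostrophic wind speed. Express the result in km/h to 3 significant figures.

29.7 km/h

Coriolis parameter at 23°S:
f = 2Ω sin φ = 2 × 7.29×10⁻⁵ × sin 23° = 5.70×10⁻⁵ s⁻¹
Height gradient: |∂Z/∂n| = 30 m / 626000 m = 4.79×10⁻⁵
On a pressure surface, geostrophic balance gives V_g = (g/f)|∂Z/∂n|:
V_g = 9.81 × 4.79×10⁻⁵ / 5.70×10⁻⁵ = 8.25 m/s
Converting: 8.25 m/s × 3.6 = 29.7 km/h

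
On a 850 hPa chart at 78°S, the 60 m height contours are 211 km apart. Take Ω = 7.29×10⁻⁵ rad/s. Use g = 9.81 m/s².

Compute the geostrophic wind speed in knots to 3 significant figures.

Coriolis parameter at 78°S:
f = 2Ω sin φ = 2 × 7.29×10⁻⁵ × sin 78° = 1.43×10⁻⁴ s⁻¹
Height gradient: |∂Z/∂n| = 60 m / 211000 m = 2.84×10⁻⁴
On a pressure surface, geostrophic balance gives V_g = (g/f)|∂Z/∂n|:
V_g = 9.81 × 2.84×10⁻⁴ / 1.43×10⁻⁴ = 19.6 m/s
Converting: 19.6 m/s × 1.944 = 38.0 knots

38.0 knots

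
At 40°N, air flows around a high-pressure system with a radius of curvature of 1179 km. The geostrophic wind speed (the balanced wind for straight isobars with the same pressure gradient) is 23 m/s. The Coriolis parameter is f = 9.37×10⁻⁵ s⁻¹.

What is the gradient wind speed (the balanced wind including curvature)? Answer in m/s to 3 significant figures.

32.6 m/s

Around a high, pressure-gradient force acts outward with centrifugal, so Coriolis balances both:
fV = (1/ρ)|∂P/∂n| + V²/R  →  V² − fR·V + fR·V_g = 0
With fR = 9.37×10⁻⁵ × 1179×10³ m = 110 m/s:
V = [fR − √((fR)² − 4 fR V_g)]/2 = [110 − √(110² − 4×110×23)]/2 = 32.6 m/s
Supergeostrophic (V > V_g = 23 m/s), as expected around a high.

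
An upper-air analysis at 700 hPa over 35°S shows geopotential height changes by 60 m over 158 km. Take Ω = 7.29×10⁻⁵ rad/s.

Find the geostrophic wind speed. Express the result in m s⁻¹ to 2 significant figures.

Coriolis parameter at 35°S:
f = 2Ω sin φ = 2 × 7.29×10⁻⁵ × sin 35° = 8.36×10⁻⁵ s⁻¹
Height gradient: |∂Z/∂n| = 60 m / 158000 m = 3.80×10⁻⁴
On a pressure surface, geostrophic balance gives V_g = (g/f)|∂Z/∂n|:
V_g = 9.81 × 3.80×10⁻⁴ / 8.36×10⁻⁵ = 44.5 m/s

45 m s⁻¹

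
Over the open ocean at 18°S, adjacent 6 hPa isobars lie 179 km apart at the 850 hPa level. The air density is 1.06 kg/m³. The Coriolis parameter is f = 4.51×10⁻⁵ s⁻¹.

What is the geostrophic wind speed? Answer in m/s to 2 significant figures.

70 m/s

Pressure gradient: |∂P/∂n| = 600 Pa / 179000 m = 3.35×10⁻³ Pa/m
Geostrophic balance (pressure-gradient force = Coriolis force):
V_g = (1/(fρ)) |∂P/∂n| = 3.35×10⁻³ / (4.51×10⁻⁵ × 1.06) = 70.1 m/s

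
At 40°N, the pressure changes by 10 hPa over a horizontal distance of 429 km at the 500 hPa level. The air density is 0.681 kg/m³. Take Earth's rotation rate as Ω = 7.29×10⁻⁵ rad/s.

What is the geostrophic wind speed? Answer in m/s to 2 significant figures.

37 m/s

Coriolis parameter at 40°N:
f = 2Ω sin φ = 2 × 7.29×10⁻⁵ × sin 40° = 9.37×10⁻⁵ s⁻¹
Pressure gradient: |∂P/∂n| = 1000 Pa / 429000 m = 2.33×10⁻³ Pa/m
Geostrophic balance (pressure-gradient force = Coriolis force):
V_g = (1/(fρ)) |∂P/∂n| = 2.33×10⁻³ / (9.37×10⁻⁵ × 0.681) = 36.5 m/s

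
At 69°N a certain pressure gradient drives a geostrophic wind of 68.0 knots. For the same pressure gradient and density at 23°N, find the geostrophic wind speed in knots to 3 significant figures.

With the same pressure gradient and density, V_g ∝ 1/f ∝ 1/sin φ.
V₂ = V₁ · sin φ₁ / sin φ₂ = 68.0 × sin 69° / sin 23°
V₂ = 68.0 × 0.9336/0.3907 = 162 knots

162 knots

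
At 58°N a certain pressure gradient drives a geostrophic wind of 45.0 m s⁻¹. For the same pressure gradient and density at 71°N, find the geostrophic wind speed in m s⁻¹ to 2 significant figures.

40 m s⁻¹

With the same pressure gradient and density, V_g ∝ 1/f ∝ 1/sin φ.
V₂ = V₁ · sin φ₁ / sin φ₂ = 45.0 × sin 58° / sin 71°
V₂ = 45.0 × 0.8480/0.9455 = 40 m s⁻¹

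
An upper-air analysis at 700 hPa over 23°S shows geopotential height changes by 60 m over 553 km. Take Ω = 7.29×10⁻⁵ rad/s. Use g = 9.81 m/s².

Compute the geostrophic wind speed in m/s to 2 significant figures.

Coriolis parameter at 23°S:
f = 2Ω sin φ = 2 × 7.29×10⁻⁵ × sin 23° = 5.70×10⁻⁵ s⁻¹
Height gradient: |∂Z/∂n| = 60 m / 553000 m = 1.08×10⁻⁴
On a pressure surface, geostrophic balance gives V_g = (g/f)|∂Z/∂n|:
V_g = 9.81 × 1.08×10⁻⁴ / 5.70×10⁻⁵ = 18.7 m/s

19 m/s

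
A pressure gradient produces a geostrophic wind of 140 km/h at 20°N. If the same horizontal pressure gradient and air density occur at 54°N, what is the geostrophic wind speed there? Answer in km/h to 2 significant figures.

With the same pressure gradient and density, V_g ∝ 1/f ∝ 1/sin φ.
V₂ = V₁ · sin φ₁ / sin φ₂ = 140 × sin 20° / sin 54°
V₂ = 140 × 0.3420/0.8090 = 59 km/h

59 km/h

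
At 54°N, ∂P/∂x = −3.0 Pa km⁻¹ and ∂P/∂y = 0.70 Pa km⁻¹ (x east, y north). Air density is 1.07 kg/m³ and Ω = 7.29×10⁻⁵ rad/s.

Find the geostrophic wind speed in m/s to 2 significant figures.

24 m/s

Coriolis parameter at 54°N:
f = 2Ω sin φ = 2 × 7.29×10⁻⁵ × sin 54° = 1.18×10⁻⁴ s⁻¹
Component geostrophic relations (x east, y north):
u_g = −(1/(fρ)) ∂P/∂y,  v_g = (1/(fρ)) ∂P/∂x
u_g = −(0.70×10⁻³)/(1.18×10⁻⁴ × 1.07) = −5.55 m/s;  v_g = (−3.0×10⁻³)/(1.18×10⁻⁴ × 1.07) = −23.8 m/s
|V_g| = √(u_g² + v_g²) = 24.4 m/s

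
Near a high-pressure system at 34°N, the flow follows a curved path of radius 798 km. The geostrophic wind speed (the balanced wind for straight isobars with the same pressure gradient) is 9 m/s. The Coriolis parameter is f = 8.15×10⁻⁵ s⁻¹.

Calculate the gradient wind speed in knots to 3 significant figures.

21.0 knots

Around a high, pressure-gradient force acts outward with centrifugal, so Coriolis balances both:
fV = (1/ρ)|∂P/∂n| + V²/R  →  V² − fR·V + fR·V_g = 0
With fR = 8.15×10⁻⁵ × 798×10³ m = 65.0 m/s:
V = [fR − √((fR)² − 4 fR V_g)]/2 = [65.0 − √(65.0² − 4×65.0×9)]/2 = 10.8 m/s
Supergeostrophic (V > V_g = 9 m/s), as expected around a high.
Converting: 10.8 m/s × 1.944 = 21.0 knots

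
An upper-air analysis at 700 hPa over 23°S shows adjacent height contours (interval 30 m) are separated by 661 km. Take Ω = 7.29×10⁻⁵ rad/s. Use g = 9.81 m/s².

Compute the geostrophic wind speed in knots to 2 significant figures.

15 knots

Coriolis parameter at 23°S:
f = 2Ω sin φ = 2 × 7.29×10⁻⁵ × sin 23° = 5.70×10⁻⁵ s⁻¹
Height gradient: |∂Z/∂n| = 30 m / 661000 m = 4.54×10⁻⁵
On a pressure surface, geostrophic balance gives V_g = (g/f)|∂Z/∂n|:
V_g = 9.81 × 4.54×10⁻⁵ / 5.70×10⁻⁵ = 7.82 m/s
Converting: 7.82 m/s × 1.944 = 15 knots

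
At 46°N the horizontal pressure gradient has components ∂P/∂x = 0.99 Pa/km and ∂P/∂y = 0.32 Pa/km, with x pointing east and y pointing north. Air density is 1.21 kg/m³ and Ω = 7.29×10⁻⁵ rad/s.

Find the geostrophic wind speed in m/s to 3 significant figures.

8.20 m/s

Coriolis parameter at 46°N:
f = 2Ω sin φ = 2 × 7.29×10⁻⁵ × sin 46° = 1.05×10⁻⁴ s⁻¹
Component geostrophic relations (x east, y north):
u_g = −(1/(fρ)) ∂P/∂y,  v_g = (1/(fρ)) ∂P/∂x
u_g = −(0.32×10⁻³)/(1.05×10⁻⁴ × 1.21) = −2.52 m/s;  v_g = (0.99×10⁻³)/(1.05×10⁻⁴ × 1.21) = 7.80 m/s
|V_g| = √(u_g² + v_g²) = 8.20 m/s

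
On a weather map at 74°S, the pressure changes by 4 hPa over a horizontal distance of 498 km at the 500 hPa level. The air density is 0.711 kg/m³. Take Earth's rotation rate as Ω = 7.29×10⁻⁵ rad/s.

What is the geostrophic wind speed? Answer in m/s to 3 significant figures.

8.06 m/s

Coriolis parameter at 74°S:
f = 2Ω sin φ = 2 × 7.29×10⁻⁵ × sin 74° = 1.40×10⁻⁴ s⁻¹
Pressure gradient: |∂P/∂n| = 400 Pa / 498000 m = 8.03×10⁻⁴ Pa/m
Geostrophic balance (pressure-gradient force = Coriolis force):
V_g = (1/(fρ)) |∂P/∂n| = 8.03×10⁻⁴ / (1.40×10⁻⁴ × 0.711) = 8.06 m/s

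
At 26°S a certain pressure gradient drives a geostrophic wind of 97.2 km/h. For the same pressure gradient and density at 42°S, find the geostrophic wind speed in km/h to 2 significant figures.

With the same pressure gradient and density, V_g ∝ 1/f ∝ 1/sin φ.
V₂ = V₁ · sin φ₁ / sin φ₂ = 97.2 × sin 26° / sin 42°
V₂ = 97.2 × 0.4384/0.6691 = 64 km/h

64 km/h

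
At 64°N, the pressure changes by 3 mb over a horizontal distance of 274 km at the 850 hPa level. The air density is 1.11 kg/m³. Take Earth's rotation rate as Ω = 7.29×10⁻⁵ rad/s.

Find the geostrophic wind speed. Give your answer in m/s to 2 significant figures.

Coriolis parameter at 64°N:
f = 2Ω sin φ = 2 × 7.29×10⁻⁵ × sin 64° = 1.31×10⁻⁴ s⁻¹
Pressure gradient: |∂P/∂n| = 300 Pa / 274000 m = 1.09×10⁻³ Pa/m
Geostrophic balance (pressure-gradient force = Coriolis force):
V_g = (1/(fρ)) |∂P/∂n| = 1.09×10⁻³ / (1.31×10⁻⁴ × 1.11) = 7.53 m/s

7.5 m/s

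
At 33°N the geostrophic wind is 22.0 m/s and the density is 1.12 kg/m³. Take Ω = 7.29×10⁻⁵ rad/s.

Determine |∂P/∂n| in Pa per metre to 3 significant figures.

Coriolis parameter at 33°N:
f = 2Ω sin φ = 2 × 7.29×10⁻⁵ × sin 33° = 7.94×10⁻⁵ s⁻¹
Geostrophic balance rearranged: |∂P/∂n| = f ρ V_g
|∂P/∂n| = 7.94×10⁻⁵ × 1.12 × 22.0 = 1.96×10⁻³ Pa/m

1.96×10⁻³ Pa/m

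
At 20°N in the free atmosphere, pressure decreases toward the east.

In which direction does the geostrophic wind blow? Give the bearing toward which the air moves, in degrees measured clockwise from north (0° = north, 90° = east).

180°

The pressure-gradient force points toward the east (bearing 090°).
Geostrophic balance: in the Northern Hemisphere the Coriolis force deflects motion to the right, so the geostrophic wind blows 90° to the right of the pressure-gradient force (low pressure on the left).
Rotating 090° by 90° clockwise gives 180° — the wind blows toward the south.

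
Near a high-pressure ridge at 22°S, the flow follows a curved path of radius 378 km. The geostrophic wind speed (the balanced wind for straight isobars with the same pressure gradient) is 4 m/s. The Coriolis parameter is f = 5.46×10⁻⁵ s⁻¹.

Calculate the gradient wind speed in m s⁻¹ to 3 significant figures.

Around a high, pressure-gradient force acts outward with centrifugal, so Coriolis balances both:
fV = (1/ρ)|∂P/∂n| + V²/R  →  V² − fR·V + fR·V_g = 0
With fR = 5.46×10⁻⁵ × 378×10³ m = 20.6 m/s:
V = [fR − √((fR)² − 4 fR V_g)]/2 = [20.6 − √(20.6² − 4×20.6×4)]/2 = 5.43 m/s
Supergeostrophic (V > V_g = 4 m/s), as expected around a high.

5.43 m s⁻¹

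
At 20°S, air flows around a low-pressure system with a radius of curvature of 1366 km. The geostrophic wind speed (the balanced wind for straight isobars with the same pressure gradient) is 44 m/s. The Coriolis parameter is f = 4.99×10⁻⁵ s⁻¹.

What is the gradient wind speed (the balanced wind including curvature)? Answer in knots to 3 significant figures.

Around a low, centrifugal force acts outward with Coriolis, so pressure-gradient force balances both:
(1/ρ)|∂P/∂n| = fV + V²/R  →  V² + fR·V − fR·V_g = 0
With fR = 4.99×10⁻⁵ × 1366×10³ m = 68.2 m/s:
V = [−fR + √((fR)² + 4 fR V_g)]/2 = [−68.2 + √(68.2² + 4×68.2×44)]/2 = 30.4 m/s
Subgeostrophic (V < V_g = 44 m/s), as expected around a low.
Converting: 30.4 m/s × 1.944 = 59.1 knots

59.1 knots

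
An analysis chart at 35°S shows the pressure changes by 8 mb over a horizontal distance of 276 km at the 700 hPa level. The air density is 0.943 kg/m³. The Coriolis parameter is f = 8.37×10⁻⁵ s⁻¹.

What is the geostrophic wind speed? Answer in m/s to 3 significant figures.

Pressure gradient: |∂P/∂n| = 800 Pa / 276000 m = 2.90×10⁻³ Pa/m
Geostrophic balance (pressure-gradient force = Coriolis force):
V_g = (1/(fρ)) |∂P/∂n| = 2.90×10⁻³ / (8.37×10⁻⁵ × 0.943) = 36.7 m/s

36.7 m/s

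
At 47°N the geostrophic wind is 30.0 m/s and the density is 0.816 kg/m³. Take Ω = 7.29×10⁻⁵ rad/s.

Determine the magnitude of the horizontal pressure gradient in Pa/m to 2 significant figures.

2.6×10⁻³ Pa/m

Coriolis parameter at 47°N:
f = 2Ω sin φ = 2 × 7.29×10⁻⁵ × sin 47° = 1.07×10⁻⁴ s⁻¹
Geostrophic balance rearranged: |∂P/∂n| = f ρ V_g
|∂P/∂n| = 1.07×10⁻⁴ × 0.816 × 30.0 = 2.61×10⁻³ Pa/m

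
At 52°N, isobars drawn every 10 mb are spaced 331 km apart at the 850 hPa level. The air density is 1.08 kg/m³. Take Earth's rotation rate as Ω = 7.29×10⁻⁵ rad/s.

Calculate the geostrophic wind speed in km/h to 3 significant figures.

87.7 km/h

Coriolis parameter at 52°N:
f = 2Ω sin φ = 2 × 7.29×10⁻⁵ × sin 52° = 1.15×10⁻⁴ s⁻¹
Pressure gradient: |∂P/∂n| = 1000 Pa / 331000 m = 3.02×10⁻³ Pa/m
Geostrophic balance (pressure-gradient force = Coriolis force):
V_g = (1/(fρ)) |∂P/∂n| = 3.02×10⁻³ / (1.15×10⁻⁴ × 1.08) = 24.3 m/s
Converting: 24.3 m/s × 3.6 = 87.7 km/h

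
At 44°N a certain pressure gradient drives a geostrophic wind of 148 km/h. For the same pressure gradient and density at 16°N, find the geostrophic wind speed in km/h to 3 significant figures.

With the same pressure gradient and density, V_g ∝ 1/f ∝ 1/sin φ.
V₂ = V₁ · sin φ₁ / sin φ₂ = 148 × sin 44° / sin 16°
V₂ = 148 × 0.6947/0.2756 = 373 km/h

373 km/h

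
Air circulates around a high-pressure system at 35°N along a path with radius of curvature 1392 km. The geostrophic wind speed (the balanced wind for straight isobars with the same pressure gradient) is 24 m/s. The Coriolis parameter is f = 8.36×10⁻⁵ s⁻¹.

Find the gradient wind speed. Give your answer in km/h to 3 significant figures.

122 km/h

Around a high, pressure-gradient force acts outward with centrifugal, so Coriolis balances both:
fV = (1/ρ)|∂P/∂n| + V²/R  →  V² − fR·V + fR·V_g = 0
With fR = 8.36×10⁻⁵ × 1392×10³ m = 116 m/s:
V = [fR − √((fR)² − 4 fR V_g)]/2 = [116 − √(116² − 4×116×24)]/2 = 33.8 m/s
Supergeostrophic (V > V_g = 24 m/s), as expected around a high.
Converting: 33.8 m/s × 3.6 = 122 km/h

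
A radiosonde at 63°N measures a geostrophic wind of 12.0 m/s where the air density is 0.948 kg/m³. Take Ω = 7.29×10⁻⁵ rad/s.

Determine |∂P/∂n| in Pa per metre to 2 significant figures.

1.5×10⁻³ Pa/m

Coriolis parameter at 63°N:
f = 2Ω sin φ = 2 × 7.29×10⁻⁵ × sin 63° = 1.30×10⁻⁴ s⁻¹
Geostrophic balance rearranged: |∂P/∂n| = f ρ V_g
|∂P/∂n| = 1.30×10⁻⁴ × 0.948 × 12.0 = 1.48×10⁻³ Pa/m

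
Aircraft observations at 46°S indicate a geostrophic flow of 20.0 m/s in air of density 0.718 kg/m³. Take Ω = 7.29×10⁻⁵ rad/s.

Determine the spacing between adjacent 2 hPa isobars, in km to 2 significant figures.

130 km

Coriolis parameter at 46°S:
f = 2Ω sin φ = 2 × 7.29×10⁻⁵ × sin 46° = 1.05×10⁻⁴ s⁻¹
Geostrophic balance rearranged: |∂P/∂n| = f ρ V_g
|∂P/∂n| = 1.05×10⁻⁴ × 0.718 × 20.0 = 1.51×10⁻³ Pa/m
Isobar spacing: Δn = ΔP/|∂P/∂n| = 200 Pa / 1.51×10⁻³ Pa/m = 132796 m ≈ 130 km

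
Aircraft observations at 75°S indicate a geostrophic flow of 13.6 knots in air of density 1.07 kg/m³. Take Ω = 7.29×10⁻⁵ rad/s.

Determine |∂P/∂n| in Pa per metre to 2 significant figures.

Coriolis parameter at 75°S:
f = 2Ω sin φ = 2 × 7.29×10⁻⁵ × sin 75° = 1.41×10⁻⁴ s⁻¹
Wind speed in SI: 13.6 knots = 7.00 m/s
Geostrophic balance rearranged: |∂P/∂n| = f ρ V_g
|∂P/∂n| = 1.41×10⁻⁴ × 1.07 × 7.00 = 1.05×10⁻³ Pa/m

1.1×10⁻³ Pa/m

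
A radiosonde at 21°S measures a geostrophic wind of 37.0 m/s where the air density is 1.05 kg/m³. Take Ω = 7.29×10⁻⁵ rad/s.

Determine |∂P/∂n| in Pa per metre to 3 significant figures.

Coriolis parameter at 21°S:
f = 2Ω sin φ = 2 × 7.29×10⁻⁵ × sin 21° = 5.23×10⁻⁵ s⁻¹
Geostrophic balance rearranged: |∂P/∂n| = f ρ V_g
|∂P/∂n| = 5.23×10⁻⁵ × 1.05 × 37.0 = 2.03×10⁻³ Pa/m

2.03×10⁻³ Pa/m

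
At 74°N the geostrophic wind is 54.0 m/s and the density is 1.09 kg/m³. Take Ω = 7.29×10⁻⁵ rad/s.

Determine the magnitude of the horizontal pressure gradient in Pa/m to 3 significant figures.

8.25×10⁻³ Pa/m

Coriolis parameter at 74°N:
f = 2Ω sin φ = 2 × 7.29×10⁻⁵ × sin 74° = 1.40×10⁻⁴ s⁻¹
Geostrophic balance rearranged: |∂P/∂n| = f ρ V_g
|∂P/∂n| = 1.40×10⁻⁴ × 1.09 × 54.0 = 8.25×10⁻³ Pa/m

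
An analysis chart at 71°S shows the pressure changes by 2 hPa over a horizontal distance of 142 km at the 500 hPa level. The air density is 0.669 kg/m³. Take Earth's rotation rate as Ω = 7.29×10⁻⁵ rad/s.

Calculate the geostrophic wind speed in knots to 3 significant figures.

29.7 knots

Coriolis parameter at 71°S:
f = 2Ω sin φ = 2 × 7.29×10⁻⁵ × sin 71° = 1.38×10⁻⁴ s⁻¹
Pressure gradient: |∂P/∂n| = 200 Pa / 142000 m = 1.41×10⁻³ Pa/m
Geostrophic balance (pressure-gradient force = Coriolis force):
V_g = (1/(fρ)) |∂P/∂n| = 1.41×10⁻³ / (1.38×10⁻⁴ × 0.669) = 15.3 m/s
Converting: 15.3 m/s × 1.944 = 29.7 knots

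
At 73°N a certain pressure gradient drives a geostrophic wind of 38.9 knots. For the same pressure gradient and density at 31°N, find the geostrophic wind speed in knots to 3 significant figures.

With the same pressure gradient and density, V_g ∝ 1/f ∝ 1/sin φ.
V₂ = V₁ · sin φ₁ / sin φ₂ = 38.9 × sin 73° / sin 31°
V₂ = 38.9 × 0.9563/0.5150 = 72.2 knots

72.2 knots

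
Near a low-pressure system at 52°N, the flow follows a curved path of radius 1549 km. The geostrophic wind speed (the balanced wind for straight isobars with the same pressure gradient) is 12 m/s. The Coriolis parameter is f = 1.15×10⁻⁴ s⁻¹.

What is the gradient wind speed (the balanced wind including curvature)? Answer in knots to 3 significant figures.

Around a low, centrifugal force acts outward with Coriolis, so pressure-gradient force balances both:
(1/ρ)|∂P/∂n| = fV + V²/R  →  V² + fR·V − fR·V_g = 0
With fR = 1.15×10⁻⁴ × 1549×10³ m = 178 m/s:
V = [−fR + √((fR)² + 4 fR V_g)]/2 = [−178 + √(178² + 4×178×12)]/2 = 11.3 m/s
Subgeostrophic (V < V_g = 12 m/s), as expected around a low.
Converting: 11.3 m/s × 1.944 = 21.9 knots

21.9 knots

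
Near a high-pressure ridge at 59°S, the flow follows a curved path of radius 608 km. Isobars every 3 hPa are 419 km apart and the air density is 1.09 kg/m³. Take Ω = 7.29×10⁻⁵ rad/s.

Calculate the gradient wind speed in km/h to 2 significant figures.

Coriolis parameter at 59°S:
f = 2Ω sin φ = 2 × 7.29×10⁻⁵ × sin 59° = 1.25×10⁻⁴ s⁻¹
Pressure gradient: |∂P/∂n| = 300 Pa / 419000 m = 7.16×10⁻⁴ Pa/m
Geostrophic speed: V_g = |∂P/∂n|/(fρ) = 7.16×10⁻⁴/(1.25×10⁻⁴ × 1.09) = 5.26 m/s
Around a high, pressure-gradient force acts outward with centrifugal, so Coriolis balances both:
fV = (1/ρ)|∂P/∂n| + V²/R  →  V² − fR·V + fR·V_g = 0
With fR = 1.25×10⁻⁴ × 608×10³ m = 76.0 m/s:
V = [fR − √((fR)² − 4 fR V_g)]/2 = [76.0 − √(76.0² − 4×76.0×5.26)]/2 = 5.68 m/s
Supergeostrophic (V > V_g = 5.26 m/s), as expected around a high.
Converting: 5.68 m/s × 3.6 = 20 km/h

20 km/h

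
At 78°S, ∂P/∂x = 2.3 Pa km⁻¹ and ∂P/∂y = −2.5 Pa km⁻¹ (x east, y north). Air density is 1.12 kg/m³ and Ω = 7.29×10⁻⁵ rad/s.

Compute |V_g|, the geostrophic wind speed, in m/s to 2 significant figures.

Coriolis parameter at 78°S:
f = 2Ω sin φ = 2 × 7.29×10⁻⁵ × sin 78° = 1.43×10⁻⁴ s⁻¹
In the Southern Hemisphere f is negative: f = −1.43×10⁻⁴ s⁻¹.
Component geostrophic relations (x east, y north):
u_g = −(1/(fρ)) ∂P/∂y,  v_g = (1/(fρ)) ∂P/∂x
u_g = −(−2.5×10⁻³)/(−1.43×10⁻⁴ × 1.12) = −15.7 m/s;  v_g = (2.3×10⁻³)/(−1.43×10⁻⁴ × 1.12) = −14.4 m/s
|V_g| = √(u_g² + v_g²) = 21.3 m/s

21 m/s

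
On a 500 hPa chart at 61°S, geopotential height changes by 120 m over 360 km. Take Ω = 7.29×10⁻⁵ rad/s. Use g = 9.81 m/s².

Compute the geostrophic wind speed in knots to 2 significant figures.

50 knots

Coriolis parameter at 61°S:
f = 2Ω sin φ = 2 × 7.29×10⁻⁵ × sin 61° = 1.28×10⁻⁴ s⁻¹
Height gradient: |∂Z/∂n| = 120 m / 360000 m = 3.33×10⁻⁴
On a pressure surface, geostrophic balance gives V_g = (g/f)|∂Z/∂n|:
V_g = 9.81 × 3.33×10⁻⁴ / 1.28×10⁻⁴ = 25.6 m/s
Converting: 25.6 m/s × 1.944 = 50 knots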